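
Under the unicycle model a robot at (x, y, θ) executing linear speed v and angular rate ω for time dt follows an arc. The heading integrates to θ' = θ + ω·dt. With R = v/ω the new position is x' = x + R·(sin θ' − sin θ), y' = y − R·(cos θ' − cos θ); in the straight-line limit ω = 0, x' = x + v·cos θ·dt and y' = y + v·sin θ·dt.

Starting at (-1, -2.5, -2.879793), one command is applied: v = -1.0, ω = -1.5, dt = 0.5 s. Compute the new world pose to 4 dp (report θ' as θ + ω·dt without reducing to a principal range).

(-0.5148, -2.5552, -3.6298)

θ' = -2.8798 + -1.5·0.5 = -3.6298
R = v/ω = -1.0/-1.5 = 0.6667
x' = -1 + 0.6667·(sin -3.6298 − sin -2.8798) = -0.5148
y' = -2.5 − 0.6667·(cos -3.6298 − cos -2.8798) = -2.5552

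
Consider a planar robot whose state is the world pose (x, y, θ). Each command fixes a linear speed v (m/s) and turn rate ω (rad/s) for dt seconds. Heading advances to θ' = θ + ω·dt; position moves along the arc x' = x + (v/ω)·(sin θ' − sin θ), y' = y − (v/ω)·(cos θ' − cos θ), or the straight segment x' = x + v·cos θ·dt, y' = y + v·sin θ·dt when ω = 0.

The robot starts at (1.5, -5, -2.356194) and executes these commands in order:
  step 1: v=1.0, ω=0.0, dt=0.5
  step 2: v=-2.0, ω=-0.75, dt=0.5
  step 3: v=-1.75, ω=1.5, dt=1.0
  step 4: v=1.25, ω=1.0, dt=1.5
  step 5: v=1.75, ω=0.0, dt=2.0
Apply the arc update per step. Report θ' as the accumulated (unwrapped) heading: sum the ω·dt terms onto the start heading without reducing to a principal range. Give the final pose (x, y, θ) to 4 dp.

step 1: θ'=-2.3562 (straight) → pose (1.1464, -5.3536, -2.3562)
step 2: θ'=-2.7312 (R=2.6667) → pose (1.9681, -4.7939, -2.7312)
step 3: θ'=-1.2312 (R=-1.1667) → pose (2.6027, -3.3355, -1.2312)
step 4: θ'=0.2688 (R=1.2500) → pose (4.1133, -4.1242, 0.2688)
step 5: θ'=0.2688 (straight) → pose (7.4876, -3.1947, 0.2688)

(7.4876, -3.1947, 0.2688)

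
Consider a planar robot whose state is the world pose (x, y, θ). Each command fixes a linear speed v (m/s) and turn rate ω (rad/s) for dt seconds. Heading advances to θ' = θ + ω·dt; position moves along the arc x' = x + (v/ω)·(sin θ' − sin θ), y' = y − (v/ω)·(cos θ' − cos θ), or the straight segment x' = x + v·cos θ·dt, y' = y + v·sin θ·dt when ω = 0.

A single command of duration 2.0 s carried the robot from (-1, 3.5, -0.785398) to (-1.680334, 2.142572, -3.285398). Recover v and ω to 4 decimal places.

Δθ = -3.285398 − -0.785398 = -2.500000
ω = Δθ/dt = -2.500000/2.0 = -1.2500
R = −Δy/(cos θ' − cos θ) = -0.8000
v = R·ω = -0.8000·-1.2500 = 1.0000

v = 1.0000, ω = -1.2500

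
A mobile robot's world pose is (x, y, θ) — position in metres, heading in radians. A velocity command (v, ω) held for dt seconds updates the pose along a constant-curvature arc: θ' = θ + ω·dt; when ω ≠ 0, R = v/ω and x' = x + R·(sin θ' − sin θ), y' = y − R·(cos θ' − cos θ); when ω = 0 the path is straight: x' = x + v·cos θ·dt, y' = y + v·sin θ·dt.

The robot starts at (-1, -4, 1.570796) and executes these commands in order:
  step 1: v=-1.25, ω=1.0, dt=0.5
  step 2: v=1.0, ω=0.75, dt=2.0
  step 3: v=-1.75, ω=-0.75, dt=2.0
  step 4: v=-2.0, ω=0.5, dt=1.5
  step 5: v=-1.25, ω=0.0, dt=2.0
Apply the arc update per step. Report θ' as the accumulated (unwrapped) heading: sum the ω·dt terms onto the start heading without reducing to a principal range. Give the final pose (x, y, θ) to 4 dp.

(5.0683, -7.6957, 2.8208)

step 1: θ'=2.0708 (R=-1.2500) → pose (-0.8470, -4.5993, 2.0708)
step 2: θ'=3.5708 (R=1.3333) → pose (-2.5720, -4.0261, 3.5708)
step 3: θ'=2.0708 (R=2.3333) → pose (0.4468, -5.0292, 2.0708)
step 4: θ'=2.8208 (R=-4.0000) → pose (2.6958, -6.9074, 2.8208)
step 5: θ'=2.8208 (straight) → pose (5.0683, -7.6957, 2.8208)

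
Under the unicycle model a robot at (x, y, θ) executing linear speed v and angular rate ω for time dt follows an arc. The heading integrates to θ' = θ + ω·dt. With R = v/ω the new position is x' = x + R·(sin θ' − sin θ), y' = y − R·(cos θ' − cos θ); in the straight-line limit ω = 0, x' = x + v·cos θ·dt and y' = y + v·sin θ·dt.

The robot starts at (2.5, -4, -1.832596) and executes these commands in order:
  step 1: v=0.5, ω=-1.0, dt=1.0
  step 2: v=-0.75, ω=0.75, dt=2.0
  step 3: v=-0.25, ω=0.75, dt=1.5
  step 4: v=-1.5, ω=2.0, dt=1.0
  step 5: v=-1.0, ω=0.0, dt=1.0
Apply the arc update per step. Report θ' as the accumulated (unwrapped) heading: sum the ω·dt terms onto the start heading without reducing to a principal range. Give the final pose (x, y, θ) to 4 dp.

step 1: θ'=-2.8326 (R=-0.5000) → pose (2.1691, -4.3469, -2.8326)
step 2: θ'=-1.3326 (R=-1.0000) → pose (2.8367, -3.1583, -1.3326)
step 3: θ'=-0.2076 (R=-0.3333) → pose (2.5815, -2.9108, -0.2076)
step 4: θ'=1.7924 (R=-0.7500) → pose (1.6953, -3.8095, 1.7924)
step 5: θ'=1.7924 (straight) → pose (1.9151, -4.7851, 1.7924)

(1.9151, -4.7851, 1.7924)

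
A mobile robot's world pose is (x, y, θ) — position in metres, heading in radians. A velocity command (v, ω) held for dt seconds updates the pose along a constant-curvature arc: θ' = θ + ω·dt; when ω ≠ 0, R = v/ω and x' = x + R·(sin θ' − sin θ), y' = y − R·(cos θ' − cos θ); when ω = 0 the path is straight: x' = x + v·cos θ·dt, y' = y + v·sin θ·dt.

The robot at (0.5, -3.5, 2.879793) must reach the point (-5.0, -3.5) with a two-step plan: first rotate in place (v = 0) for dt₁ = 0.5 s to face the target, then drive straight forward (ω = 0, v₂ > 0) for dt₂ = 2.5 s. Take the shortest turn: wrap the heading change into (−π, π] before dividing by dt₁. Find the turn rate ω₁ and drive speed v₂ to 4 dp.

heading to target = atan2(-3.5−-3.5, -5−0.5) = 3.1416
Δθ = wrap(3.1416 − 2.8798) = 0.2618; ω₁ = Δθ/dt₁ = 0.5236
distance = √((-5−0.5)² + (-3.5−-3.5)²) = 5.5000; v₂ = distance/dt₂ = 2.2000

ω₁ = 0.5236, v₂ = 2.2000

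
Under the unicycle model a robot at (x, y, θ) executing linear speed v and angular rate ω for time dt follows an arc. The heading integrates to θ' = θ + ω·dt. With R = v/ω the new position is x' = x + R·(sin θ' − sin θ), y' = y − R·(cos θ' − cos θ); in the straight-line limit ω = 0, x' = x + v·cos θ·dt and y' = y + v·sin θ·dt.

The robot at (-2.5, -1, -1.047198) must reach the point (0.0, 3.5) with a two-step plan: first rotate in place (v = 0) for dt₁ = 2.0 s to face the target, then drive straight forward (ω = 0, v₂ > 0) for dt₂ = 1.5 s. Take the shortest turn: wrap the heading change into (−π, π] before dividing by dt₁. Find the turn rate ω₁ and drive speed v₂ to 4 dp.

heading to target = atan2(3.5−-1, 0−-2.5) = 1.0637
Δθ = wrap(1.0637 − -1.0472) = 2.1109; ω₁ = Δθ/dt₁ = 1.0554
distance = √((0−-2.5)² + (3.5−-1)²) = 5.1478; v₂ = distance/dt₂ = 3.4319

ω₁ = 1.0554, v₂ = 3.4319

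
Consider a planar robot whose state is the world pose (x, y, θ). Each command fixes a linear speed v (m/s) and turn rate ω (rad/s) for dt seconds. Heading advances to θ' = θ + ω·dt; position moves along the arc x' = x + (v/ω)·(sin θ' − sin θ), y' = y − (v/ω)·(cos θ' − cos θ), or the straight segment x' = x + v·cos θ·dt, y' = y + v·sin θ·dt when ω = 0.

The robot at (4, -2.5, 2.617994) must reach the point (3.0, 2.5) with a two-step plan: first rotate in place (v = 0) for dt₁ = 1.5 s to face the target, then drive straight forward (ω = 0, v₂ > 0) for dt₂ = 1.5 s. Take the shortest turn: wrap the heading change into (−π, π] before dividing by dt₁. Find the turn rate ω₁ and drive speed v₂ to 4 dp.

heading to target = atan2(2.5−-2.5, 3−4) = 1.7682
Δθ = wrap(1.7682 − 2.6180) = -0.8498; ω₁ = Δθ/dt₁ = -0.5665
distance = √((3−4)² + (2.5−-2.5)²) = 5.0990; v₂ = distance/dt₂ = 3.3993

ω₁ = -0.5665, v₂ = 3.3993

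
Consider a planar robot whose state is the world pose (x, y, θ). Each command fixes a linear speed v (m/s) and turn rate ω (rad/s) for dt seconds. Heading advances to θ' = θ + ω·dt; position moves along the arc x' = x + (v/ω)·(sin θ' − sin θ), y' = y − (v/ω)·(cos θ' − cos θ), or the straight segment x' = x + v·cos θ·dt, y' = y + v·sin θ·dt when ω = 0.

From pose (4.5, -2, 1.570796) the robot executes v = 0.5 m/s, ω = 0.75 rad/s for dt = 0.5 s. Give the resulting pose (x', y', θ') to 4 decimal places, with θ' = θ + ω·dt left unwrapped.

(4.4537, -1.7558, 1.9458)

θ' = 1.5708 + 0.75·0.5 = 1.9458
R = v/ω = 0.5/0.75 = 0.6667
x' = 4.5 + 0.6667·(sin 1.9458 − sin 1.5708) = 4.4537
y' = -2 − 0.6667·(cos 1.9458 − cos 1.5708) = -1.7558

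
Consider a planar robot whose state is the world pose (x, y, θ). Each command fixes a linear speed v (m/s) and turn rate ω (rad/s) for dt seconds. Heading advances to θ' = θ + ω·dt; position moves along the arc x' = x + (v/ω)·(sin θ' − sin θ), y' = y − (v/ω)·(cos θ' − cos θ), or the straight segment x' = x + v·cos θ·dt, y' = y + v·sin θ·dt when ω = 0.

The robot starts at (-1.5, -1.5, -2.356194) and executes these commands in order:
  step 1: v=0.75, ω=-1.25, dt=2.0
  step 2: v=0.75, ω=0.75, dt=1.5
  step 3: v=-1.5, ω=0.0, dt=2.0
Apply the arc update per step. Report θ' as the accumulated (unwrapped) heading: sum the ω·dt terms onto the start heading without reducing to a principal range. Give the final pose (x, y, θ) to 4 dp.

step 1: θ'=-4.8562 (R=-0.6000) → pose (-2.5181, -0.9898, -4.8562)
step 2: θ'=-3.7312 (R=1.0000) → pose (-2.9517, -0.0153, -3.7312)
step 3: θ'=-3.7312 (straight) → pose (-0.4582, -1.6834, -3.7312)

(-0.4582, -1.6834, -3.7312)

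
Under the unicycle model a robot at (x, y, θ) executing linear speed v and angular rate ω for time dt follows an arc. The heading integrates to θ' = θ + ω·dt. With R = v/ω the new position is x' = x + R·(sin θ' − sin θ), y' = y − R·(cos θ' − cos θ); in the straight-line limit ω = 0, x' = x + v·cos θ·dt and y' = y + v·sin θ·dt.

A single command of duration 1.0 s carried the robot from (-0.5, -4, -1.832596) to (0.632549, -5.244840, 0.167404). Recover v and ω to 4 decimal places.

v = 2.0000, ω = 2.0000

Δθ = 0.167404 − -1.832596 = 2.000000
ω = Δθ/dt = 2.000000/1.0 = 2.0000
R = −Δy/(cos θ' − cos θ) = 1.0000
v = R·ω = 1.0000·2.0000 = 2.0000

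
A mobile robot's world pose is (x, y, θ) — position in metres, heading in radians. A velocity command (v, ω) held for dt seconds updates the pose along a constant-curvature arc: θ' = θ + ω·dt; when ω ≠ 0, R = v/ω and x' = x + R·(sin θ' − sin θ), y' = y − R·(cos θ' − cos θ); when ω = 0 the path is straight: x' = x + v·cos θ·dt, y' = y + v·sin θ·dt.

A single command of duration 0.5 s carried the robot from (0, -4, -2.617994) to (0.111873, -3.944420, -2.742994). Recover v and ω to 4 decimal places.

v = -0.2500, ω = -0.2500

Δθ = -2.742994 − -2.617994 = -0.125000
ω = Δθ/dt = -0.125000/0.5 = -0.2500
R = Δx/(sin θ' − sin θ) = 1.0000
v = R·ω = 1.0000·-0.2500 = -0.2500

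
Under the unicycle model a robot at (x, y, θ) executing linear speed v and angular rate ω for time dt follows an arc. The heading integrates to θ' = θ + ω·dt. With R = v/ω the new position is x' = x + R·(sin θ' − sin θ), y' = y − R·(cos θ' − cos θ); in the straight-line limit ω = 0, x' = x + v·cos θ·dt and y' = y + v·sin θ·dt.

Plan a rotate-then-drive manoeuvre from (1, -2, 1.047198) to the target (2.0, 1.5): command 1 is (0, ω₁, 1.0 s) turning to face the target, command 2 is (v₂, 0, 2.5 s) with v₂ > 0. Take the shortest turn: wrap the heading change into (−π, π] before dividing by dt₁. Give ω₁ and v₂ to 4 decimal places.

ω₁ = 0.2453, v₂ = 1.4560

heading to target = atan2(1.5−-2, 2−1) = 1.2925
Δθ = wrap(1.2925 − 1.0472) = 0.2453; ω₁ = Δθ/dt₁ = 0.2453
distance = √((2−1)² + (1.5−-2)²) = 3.6401; v₂ = distance/dt₂ = 1.4560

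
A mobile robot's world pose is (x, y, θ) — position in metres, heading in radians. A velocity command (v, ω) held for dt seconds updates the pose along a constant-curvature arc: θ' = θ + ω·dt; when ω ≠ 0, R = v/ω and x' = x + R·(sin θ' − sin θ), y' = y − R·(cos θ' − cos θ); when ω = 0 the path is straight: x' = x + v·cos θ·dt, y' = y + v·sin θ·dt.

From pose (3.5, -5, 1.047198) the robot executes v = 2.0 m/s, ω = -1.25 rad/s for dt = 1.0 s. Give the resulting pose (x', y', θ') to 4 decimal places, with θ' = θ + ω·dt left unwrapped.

(5.2079, -4.2328, -0.2028)

θ' = 1.0472 + -1.25·1.0 = -0.2028
R = v/ω = 2.0/-1.25 = -1.6000
x' = 3.5 + -1.6000·(sin -0.2028 − sin 1.0472) = 5.2079
y' = -5 − -1.6000·(cos -0.2028 − cos 1.0472) = -4.2328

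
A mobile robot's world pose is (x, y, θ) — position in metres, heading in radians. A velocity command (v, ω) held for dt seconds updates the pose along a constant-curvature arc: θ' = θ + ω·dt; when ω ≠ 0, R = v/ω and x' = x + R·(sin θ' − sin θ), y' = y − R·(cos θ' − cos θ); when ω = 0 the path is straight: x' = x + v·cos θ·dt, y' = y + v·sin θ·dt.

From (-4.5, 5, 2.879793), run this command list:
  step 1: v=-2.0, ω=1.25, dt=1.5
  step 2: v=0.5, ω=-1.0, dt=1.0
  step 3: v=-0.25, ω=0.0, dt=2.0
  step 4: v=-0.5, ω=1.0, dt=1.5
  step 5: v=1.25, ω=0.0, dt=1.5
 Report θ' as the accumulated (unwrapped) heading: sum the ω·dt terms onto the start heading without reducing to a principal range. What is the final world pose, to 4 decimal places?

(-1.1819, 5.5321, 5.2548)

step 1: θ'=4.7548 (R=-1.6000) → pose (-2.4873, 6.6133, 4.7548)
step 2: θ'=3.7548 (R=-0.5000) → pose (-2.6991, 6.1832, 3.7548)
step 3: θ'=3.7548 (straight) → pose (-2.2902, 6.4710, 3.7548)
step 4: θ'=5.2548 (R=-0.5000) → pose (-2.1497, 7.1380, 5.2548)
step 5: θ'=5.2548 (straight) → pose (-1.1819, 5.5321, 5.2548)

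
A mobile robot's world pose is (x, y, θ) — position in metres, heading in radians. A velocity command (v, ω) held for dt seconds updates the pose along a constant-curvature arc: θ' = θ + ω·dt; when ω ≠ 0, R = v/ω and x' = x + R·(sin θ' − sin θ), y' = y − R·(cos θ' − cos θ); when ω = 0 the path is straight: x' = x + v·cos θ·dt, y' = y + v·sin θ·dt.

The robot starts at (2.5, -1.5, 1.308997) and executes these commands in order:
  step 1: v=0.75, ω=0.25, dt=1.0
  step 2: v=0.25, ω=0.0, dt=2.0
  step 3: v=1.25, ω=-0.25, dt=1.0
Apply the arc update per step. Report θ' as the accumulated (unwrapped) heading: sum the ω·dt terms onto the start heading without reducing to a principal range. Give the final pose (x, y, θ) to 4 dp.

(2.7779, 0.9761, 1.3090)

step 1: θ'=1.5590 (R=3.0000) → pose (2.6020, -0.7589, 1.5590)
step 2: θ'=1.5590 (straight) → pose (2.6079, -0.2590, 1.5590)
step 3: θ'=1.3090 (R=-5.0000) → pose (2.7779, 0.9761, 1.3090)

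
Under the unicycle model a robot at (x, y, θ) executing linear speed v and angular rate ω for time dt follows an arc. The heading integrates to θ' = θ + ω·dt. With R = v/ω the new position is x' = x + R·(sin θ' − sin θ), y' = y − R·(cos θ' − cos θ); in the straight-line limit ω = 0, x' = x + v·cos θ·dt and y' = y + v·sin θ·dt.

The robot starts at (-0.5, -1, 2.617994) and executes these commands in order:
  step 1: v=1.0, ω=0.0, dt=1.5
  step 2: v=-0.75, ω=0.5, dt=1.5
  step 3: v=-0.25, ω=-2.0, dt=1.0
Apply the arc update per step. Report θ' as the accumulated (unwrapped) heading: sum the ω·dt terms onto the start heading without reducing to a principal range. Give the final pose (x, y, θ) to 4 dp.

step 1: θ'=2.6180 (straight) → pose (-1.7990, -0.2500, 2.6180)
step 2: θ'=3.3680 (R=-1.5000) → pose (-0.7123, -0.4127, 3.3680)
step 3: θ'=1.3680 (R=0.1250) → pose (-0.5618, -0.5597, 1.3680)

(-0.5618, -0.5597, 1.3680)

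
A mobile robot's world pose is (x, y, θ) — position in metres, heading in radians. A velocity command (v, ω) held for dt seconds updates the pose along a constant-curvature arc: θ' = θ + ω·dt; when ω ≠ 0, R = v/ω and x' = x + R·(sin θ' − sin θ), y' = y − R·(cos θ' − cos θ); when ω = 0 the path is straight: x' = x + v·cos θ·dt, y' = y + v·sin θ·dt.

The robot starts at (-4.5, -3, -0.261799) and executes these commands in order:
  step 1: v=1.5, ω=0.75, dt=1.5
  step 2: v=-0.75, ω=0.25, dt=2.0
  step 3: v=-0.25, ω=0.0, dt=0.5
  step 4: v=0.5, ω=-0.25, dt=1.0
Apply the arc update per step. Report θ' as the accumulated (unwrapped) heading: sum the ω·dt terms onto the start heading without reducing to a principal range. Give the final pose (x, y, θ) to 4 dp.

step 1: θ'=0.8632 (R=2.0000) → pose (-2.4625, -2.3682, 0.8632)
step 2: θ'=1.3632 (R=-3.0000) → pose (-3.1183, -3.6999, 1.3632)
step 3: θ'=1.3632 (straight) → pose (-3.1441, -3.8222, 1.3632)
step 4: θ'=1.1132 (R=-2.0000) → pose (-2.9813, -3.3508, 1.1132)

(-2.9813, -3.3508, 1.1132)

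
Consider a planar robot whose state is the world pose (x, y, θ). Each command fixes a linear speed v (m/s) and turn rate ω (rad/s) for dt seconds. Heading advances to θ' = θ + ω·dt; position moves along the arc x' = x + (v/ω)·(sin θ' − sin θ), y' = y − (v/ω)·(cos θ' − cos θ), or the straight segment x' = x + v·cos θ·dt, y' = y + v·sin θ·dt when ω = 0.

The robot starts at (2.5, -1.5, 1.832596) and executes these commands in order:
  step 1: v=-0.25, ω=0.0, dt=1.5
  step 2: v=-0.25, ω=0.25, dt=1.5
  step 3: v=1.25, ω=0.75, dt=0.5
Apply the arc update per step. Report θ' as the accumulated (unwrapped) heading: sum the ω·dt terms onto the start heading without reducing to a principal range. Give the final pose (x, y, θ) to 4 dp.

(2.3029, -1.7761, 2.5826)

step 1: θ'=1.8326 (straight) → pose (2.5971, -1.8622, 1.8326)
step 2: θ'=2.2076 (R=-1.0000) → pose (2.7590, -2.1980, 2.2076)
step 3: θ'=2.5826 (R=1.6667) → pose (2.3029, -1.7761, 2.5826)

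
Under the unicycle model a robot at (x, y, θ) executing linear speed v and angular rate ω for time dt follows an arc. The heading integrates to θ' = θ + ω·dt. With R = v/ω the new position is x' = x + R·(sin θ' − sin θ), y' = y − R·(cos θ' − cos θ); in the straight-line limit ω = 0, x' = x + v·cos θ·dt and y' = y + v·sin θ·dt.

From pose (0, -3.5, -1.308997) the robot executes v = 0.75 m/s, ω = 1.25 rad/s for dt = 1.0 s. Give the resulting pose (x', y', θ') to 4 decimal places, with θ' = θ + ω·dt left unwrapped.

(0.5442, -3.9437, -0.0590)

θ' = -1.3090 + 1.25·1.0 = -0.0590
R = v/ω = 0.75/1.25 = 0.6000
x' = 0 + 0.6000·(sin -0.0590 − sin -1.3090) = 0.5442
y' = -3.5 − 0.6000·(cos -0.0590 − cos -1.3090) = -3.9437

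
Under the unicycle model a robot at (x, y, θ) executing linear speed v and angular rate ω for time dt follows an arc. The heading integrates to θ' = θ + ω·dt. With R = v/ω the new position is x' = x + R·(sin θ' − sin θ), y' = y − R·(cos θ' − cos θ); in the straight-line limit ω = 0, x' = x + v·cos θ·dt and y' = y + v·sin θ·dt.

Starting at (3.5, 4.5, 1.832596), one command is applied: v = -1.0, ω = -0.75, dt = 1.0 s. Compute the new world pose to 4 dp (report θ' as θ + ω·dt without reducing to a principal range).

(3.3897, 3.5295, 1.0826)

θ' = 1.8326 + -0.75·1.0 = 1.0826
R = v/ω = -1.0/-0.75 = 1.3333
x' = 3.5 + 1.3333·(sin 1.0826 − sin 1.8326) = 3.3897
y' = 4.5 − 1.3333·(cos 1.0826 − cos 1.8326) = 3.5295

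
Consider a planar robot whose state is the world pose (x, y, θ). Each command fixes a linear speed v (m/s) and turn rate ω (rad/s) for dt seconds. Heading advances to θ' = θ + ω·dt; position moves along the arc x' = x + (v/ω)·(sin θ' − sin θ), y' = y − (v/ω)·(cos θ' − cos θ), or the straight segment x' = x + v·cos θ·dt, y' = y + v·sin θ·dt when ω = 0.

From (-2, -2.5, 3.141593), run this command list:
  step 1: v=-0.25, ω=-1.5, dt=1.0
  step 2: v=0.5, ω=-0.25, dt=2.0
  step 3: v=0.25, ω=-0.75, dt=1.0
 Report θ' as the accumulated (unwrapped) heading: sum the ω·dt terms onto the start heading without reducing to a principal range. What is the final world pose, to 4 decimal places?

step 1: θ'=1.6416 (R=0.1667) → pose (-1.8338, -2.6549, 1.6416)
step 2: θ'=1.1416 (R=-2.0000) → pose (-1.6574, -1.6811, 1.1416)
step 3: θ'=0.3916 (R=-0.3333) → pose (-1.4815, -1.5117, 0.3916)

(-1.4815, -1.5117, 0.3916)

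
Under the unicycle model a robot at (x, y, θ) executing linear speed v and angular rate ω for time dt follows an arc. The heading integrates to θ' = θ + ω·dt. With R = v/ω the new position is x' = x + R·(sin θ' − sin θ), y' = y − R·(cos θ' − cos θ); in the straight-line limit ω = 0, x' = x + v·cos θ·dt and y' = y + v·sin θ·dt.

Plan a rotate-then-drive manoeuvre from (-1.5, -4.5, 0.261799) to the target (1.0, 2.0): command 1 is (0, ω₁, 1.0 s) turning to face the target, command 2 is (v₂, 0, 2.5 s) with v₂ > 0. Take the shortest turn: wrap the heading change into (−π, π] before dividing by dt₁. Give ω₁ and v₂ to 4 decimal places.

ω₁ = 0.9418, v₂ = 2.7857

heading to target = atan2(2−-4.5, 1−-1.5) = 1.2036
Δθ = wrap(1.2036 − 0.2618) = 0.9418; ω₁ = Δθ/dt₁ = 0.9418
distance = √((1−-1.5)² + (2−-4.5)²) = 6.9642; v₂ = distance/dt₂ = 2.7857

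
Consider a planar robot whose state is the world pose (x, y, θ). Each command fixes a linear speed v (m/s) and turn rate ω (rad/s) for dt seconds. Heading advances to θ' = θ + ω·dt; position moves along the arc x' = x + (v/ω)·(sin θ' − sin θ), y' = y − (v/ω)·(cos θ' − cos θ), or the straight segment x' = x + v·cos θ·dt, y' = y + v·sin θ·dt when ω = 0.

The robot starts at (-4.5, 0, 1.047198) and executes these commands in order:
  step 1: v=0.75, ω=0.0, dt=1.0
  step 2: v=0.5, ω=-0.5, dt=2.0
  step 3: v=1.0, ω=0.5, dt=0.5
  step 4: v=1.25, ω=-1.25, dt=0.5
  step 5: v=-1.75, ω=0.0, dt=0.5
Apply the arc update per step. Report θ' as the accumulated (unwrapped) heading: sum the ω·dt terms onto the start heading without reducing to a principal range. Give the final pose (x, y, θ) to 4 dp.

(-3.0284, 1.5062, -0.3278)

step 1: θ'=1.0472 (straight) → pose (-4.1250, 0.6495, 1.0472)
step 2: θ'=0.0472 (R=-1.0000) → pose (-3.3062, 1.1484, 0.0472)
step 3: θ'=0.2972 (R=2.0000) → pose (-2.8148, 1.2339, 0.2972)
step 4: θ'=-0.3278 (R=-1.0000) → pose (-2.2000, 1.2244, -0.3278)
step 5: θ'=-0.3278 (straight) → pose (-3.0284, 1.5062, -0.3278)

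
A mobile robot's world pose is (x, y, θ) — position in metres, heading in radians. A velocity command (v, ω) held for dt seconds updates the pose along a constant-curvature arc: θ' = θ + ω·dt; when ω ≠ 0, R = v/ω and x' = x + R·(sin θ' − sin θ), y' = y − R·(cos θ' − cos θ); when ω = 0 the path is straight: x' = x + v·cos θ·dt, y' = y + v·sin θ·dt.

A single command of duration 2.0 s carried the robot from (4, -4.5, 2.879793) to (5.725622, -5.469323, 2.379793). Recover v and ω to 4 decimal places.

Δθ = 2.379793 − 2.879793 = -0.500000
ω = Δθ/dt = -0.500000/2.0 = -0.2500
R = Δx/(sin θ' − sin θ) = 4.0000
v = R·ω = 4.0000·-0.2500 = -1.0000

v = -1.0000, ω = -0.2500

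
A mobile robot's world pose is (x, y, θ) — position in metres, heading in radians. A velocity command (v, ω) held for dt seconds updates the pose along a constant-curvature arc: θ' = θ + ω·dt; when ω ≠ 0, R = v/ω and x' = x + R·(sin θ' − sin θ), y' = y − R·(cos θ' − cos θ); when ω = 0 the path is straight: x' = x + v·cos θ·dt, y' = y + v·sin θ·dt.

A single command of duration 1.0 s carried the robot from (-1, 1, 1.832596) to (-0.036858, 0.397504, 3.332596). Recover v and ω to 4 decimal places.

Δθ = 3.332596 − 1.832596 = 1.500000
ω = Δθ/dt = 1.500000/1.0 = 1.5000
R = Δx/(sin θ' − sin θ) = -0.8333
v = R·ω = -0.8333·1.5000 = -1.2500

v = -1.2500, ω = 1.5000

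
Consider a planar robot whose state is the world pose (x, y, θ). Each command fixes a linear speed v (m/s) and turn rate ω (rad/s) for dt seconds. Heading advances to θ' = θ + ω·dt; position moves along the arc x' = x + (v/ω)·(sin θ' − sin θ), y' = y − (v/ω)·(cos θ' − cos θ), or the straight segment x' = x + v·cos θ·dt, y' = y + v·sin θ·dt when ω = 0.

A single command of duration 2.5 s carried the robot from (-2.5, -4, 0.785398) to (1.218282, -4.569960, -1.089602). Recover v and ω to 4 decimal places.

v = 1.7500, ω = -0.7500

Δθ = -1.089602 − 0.785398 = -1.875000
ω = Δθ/dt = -1.875000/2.5 = -0.7500
R = Δx/(sin θ' − sin θ) = -2.3333
v = R·ω = -2.3333·-0.7500 = 1.7500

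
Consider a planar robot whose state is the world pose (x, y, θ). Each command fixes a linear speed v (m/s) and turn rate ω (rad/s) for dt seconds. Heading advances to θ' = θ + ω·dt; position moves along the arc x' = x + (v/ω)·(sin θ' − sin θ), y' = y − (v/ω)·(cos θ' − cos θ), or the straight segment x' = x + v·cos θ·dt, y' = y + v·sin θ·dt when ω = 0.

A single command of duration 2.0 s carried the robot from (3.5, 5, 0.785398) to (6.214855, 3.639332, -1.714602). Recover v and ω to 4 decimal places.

v = 2.0000, ω = -1.2500

Δθ = -1.714602 − 0.785398 = -2.500000
ω = Δθ/dt = -2.500000/2.0 = -1.2500
R = Δx/(sin θ' − sin θ) = -1.6000
v = R·ω = -1.6000·-1.2500 = 2.0000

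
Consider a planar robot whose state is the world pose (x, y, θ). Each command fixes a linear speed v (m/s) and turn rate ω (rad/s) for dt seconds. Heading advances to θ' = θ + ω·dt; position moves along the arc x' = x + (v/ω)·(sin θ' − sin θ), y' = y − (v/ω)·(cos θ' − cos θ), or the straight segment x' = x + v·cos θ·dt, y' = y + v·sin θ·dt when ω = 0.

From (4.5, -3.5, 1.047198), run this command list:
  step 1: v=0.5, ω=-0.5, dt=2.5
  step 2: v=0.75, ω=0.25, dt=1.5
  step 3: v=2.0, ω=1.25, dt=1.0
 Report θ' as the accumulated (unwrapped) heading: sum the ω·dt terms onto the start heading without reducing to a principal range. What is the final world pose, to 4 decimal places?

step 1: θ'=-0.2028 (R=-1.0000) → pose (5.5674, -3.0205, -0.2028)
step 2: θ'=0.1722 (R=3.0000) → pose (6.6857, -3.0376, 0.1722)
step 3: θ'=1.4222 (R=1.6000) → pose (7.9939, -1.6982, 1.4222)

(7.9939, -1.6982, 1.4222)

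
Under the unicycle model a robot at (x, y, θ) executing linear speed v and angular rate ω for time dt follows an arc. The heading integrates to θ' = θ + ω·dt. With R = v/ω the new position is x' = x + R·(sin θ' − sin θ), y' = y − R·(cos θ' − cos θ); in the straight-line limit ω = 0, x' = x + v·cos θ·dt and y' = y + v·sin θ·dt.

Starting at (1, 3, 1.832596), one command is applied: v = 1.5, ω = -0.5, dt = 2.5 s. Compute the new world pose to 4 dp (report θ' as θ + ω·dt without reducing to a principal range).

(2.2472, 6.2816, 0.5826)

θ' = 1.8326 + -0.5·2.5 = 0.5826
R = v/ω = 1.5/-0.5 = -3.0000
x' = 1 + -3.0000·(sin 0.5826 − sin 1.8326) = 2.2472
y' = 3 − -3.0000·(cos 0.5826 − cos 1.8326) = 6.2816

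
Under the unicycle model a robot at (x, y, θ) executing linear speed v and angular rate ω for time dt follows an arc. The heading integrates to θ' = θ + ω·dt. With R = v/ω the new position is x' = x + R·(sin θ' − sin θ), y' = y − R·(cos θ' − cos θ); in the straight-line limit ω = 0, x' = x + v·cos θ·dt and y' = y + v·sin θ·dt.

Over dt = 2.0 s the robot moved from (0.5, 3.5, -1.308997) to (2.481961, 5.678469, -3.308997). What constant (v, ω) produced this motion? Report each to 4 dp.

v = -1.7500, ω = -1.0000

Δθ = -3.308997 − -1.308997 = -2.000000
ω = Δθ/dt = -2.000000/2.0 = -1.0000
R = −Δy/(cos θ' − cos θ) = 1.7500
v = R·ω = 1.7500·-1.0000 = -1.7500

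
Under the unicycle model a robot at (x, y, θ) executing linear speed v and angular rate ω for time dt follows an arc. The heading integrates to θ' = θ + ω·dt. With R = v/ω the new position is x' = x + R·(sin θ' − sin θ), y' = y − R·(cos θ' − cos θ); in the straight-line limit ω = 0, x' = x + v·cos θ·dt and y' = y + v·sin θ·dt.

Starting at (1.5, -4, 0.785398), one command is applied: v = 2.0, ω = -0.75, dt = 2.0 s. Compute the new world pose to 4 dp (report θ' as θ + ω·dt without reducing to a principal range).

(5.1331, -3.8713, -0.7146)

θ' = 0.7854 + -0.75·2.0 = -0.7146
R = v/ω = 2.0/-0.75 = -2.6667
x' = 1.5 + -2.6667·(sin -0.7146 − sin 0.7854) = 5.1331
y' = -4 − -2.6667·(cos -0.7146 − cos 0.7854) = -3.8713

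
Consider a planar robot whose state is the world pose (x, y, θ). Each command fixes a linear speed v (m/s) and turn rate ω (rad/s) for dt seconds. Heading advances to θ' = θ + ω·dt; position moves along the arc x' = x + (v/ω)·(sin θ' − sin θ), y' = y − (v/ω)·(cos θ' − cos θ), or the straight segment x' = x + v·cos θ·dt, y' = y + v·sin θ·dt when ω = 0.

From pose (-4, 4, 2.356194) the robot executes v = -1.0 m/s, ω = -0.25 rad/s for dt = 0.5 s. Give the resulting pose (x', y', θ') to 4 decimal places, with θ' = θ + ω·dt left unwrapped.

(-3.6694, 3.6253, 2.2312)

θ' = 2.3562 + -0.25·0.5 = 2.2312
R = v/ω = -1.0/-0.25 = 4.0000
x' = -4 + 4.0000·(sin 2.2312 − sin 2.3562) = -3.6694
y' = 4 − 4.0000·(cos 2.2312 − cos 2.3562) = 3.6253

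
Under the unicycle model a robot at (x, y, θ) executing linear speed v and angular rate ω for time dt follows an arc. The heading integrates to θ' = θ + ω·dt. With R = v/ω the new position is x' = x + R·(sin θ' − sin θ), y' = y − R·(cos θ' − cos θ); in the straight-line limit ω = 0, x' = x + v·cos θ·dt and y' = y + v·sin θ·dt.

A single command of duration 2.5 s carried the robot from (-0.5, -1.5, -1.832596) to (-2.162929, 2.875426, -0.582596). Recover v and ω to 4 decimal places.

Δθ = -0.582596 − -1.832596 = 1.250000
ω = Δθ/dt = 1.250000/2.5 = 0.5000
R = −Δy/(cos θ' − cos θ) = -4.0000
v = R·ω = -4.0000·0.5000 = -2.0000

v = -2.0000, ω = 0.5000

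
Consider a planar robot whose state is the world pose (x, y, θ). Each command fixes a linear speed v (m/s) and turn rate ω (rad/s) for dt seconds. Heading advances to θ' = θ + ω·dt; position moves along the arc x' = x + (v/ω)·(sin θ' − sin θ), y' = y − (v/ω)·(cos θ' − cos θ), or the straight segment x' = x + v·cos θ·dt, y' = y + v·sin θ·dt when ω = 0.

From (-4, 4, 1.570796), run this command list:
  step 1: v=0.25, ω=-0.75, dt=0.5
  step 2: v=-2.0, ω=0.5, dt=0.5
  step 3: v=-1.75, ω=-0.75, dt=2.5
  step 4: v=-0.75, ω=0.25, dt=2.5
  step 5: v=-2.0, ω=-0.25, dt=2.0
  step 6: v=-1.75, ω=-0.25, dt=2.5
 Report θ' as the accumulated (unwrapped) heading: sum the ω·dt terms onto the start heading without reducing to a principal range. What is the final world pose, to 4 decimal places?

(-16.8057, 4.2435, -0.9292)

step 1: θ'=1.1958 (R=-0.3333) → pose (-3.9768, 4.1221, 1.1958)
step 2: θ'=1.4458 (R=-4.0000) → pose (-4.2236, 3.1557, 1.4458)
step 3: θ'=-0.4292 (R=2.3333) → pose (-7.5097, 1.3249, -0.4292)
step 4: θ'=0.1958 (R=-3.0000) → pose (-9.3418, 1.5397, 0.1958)
step 5: θ'=-0.3042 (R=8.0000) → pose (-13.2945, 1.7542, -0.3042)
step 6: θ'=-0.9292 (R=7.0000) → pose (-16.8057, 4.2435, -0.9292)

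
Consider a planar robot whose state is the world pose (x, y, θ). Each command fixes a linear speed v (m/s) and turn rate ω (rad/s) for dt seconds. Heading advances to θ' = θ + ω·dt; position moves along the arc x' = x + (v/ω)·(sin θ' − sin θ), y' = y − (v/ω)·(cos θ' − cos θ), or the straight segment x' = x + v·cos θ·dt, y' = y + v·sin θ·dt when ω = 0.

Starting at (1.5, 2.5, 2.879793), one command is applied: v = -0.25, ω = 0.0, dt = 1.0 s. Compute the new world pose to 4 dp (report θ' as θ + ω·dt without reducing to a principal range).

θ' = 2.8798 + 0.0·1.0 = 2.8798
ω = 0 → straight: x' = 1.5 + -0.25·cos(2.8798)·1.0 = 1.7415
y' = 2.5 + -0.25·sin(2.8798)·1.0 = 2.4353

(1.7415, 2.4353, 2.8798)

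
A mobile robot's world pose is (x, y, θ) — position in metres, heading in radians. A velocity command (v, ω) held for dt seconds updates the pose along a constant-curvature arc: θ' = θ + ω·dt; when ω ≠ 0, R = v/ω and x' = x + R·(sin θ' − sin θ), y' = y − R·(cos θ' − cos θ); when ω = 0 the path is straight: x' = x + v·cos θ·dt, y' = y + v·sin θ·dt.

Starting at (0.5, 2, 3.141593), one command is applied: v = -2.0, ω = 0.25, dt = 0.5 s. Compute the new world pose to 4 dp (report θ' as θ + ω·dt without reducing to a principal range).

θ' = 3.1416 + 0.25·0.5 = 3.2666
R = v/ω = -2.0/0.25 = -8.0000
x' = 0.5 + -8.0000·(sin 3.2666 − sin 3.1416) = 1.4974
y' = 2 − -8.0000·(cos 3.2666 − cos 3.1416) = 2.0624

(1.4974, 2.0624, 3.2666)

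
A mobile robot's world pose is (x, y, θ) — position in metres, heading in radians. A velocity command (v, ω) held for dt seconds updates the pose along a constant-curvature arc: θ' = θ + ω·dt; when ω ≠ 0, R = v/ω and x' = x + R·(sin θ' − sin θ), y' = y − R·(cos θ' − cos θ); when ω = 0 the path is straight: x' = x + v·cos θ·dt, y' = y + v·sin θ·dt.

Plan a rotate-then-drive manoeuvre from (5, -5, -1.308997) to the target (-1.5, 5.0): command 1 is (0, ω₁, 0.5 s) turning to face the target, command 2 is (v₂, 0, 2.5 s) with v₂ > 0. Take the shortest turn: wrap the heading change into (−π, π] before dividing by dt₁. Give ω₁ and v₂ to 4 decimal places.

ω₁ = -5.6540, v₂ = 4.7707

heading to target = atan2(5−-5, -1.5−5) = 2.1472
Δθ = wrap(2.1472 − -1.3090) = -2.8270; ω₁ = Δθ/dt₁ = -5.6540
distance = √((-1.5−5)² + (5−-5)²) = 11.9269; v₂ = distance/dt₂ = 4.7707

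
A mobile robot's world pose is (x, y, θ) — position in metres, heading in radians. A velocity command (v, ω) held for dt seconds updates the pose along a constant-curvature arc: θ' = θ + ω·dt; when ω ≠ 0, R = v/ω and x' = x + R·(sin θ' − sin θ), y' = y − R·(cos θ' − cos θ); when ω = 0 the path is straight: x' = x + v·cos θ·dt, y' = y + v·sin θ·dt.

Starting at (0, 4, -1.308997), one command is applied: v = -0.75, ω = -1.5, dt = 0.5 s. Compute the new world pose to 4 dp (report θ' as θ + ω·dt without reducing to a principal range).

(0.0414, 4.3639, -2.0590)

θ' = -1.3090 + -1.5·0.5 = -2.0590
R = v/ω = -0.75/-1.5 = 0.5000
x' = 0 + 0.5000·(sin -2.0590 − sin -1.3090) = 0.0414
y' = 4 − 0.5000·(cos -2.0590 − cos -1.3090) = 4.3639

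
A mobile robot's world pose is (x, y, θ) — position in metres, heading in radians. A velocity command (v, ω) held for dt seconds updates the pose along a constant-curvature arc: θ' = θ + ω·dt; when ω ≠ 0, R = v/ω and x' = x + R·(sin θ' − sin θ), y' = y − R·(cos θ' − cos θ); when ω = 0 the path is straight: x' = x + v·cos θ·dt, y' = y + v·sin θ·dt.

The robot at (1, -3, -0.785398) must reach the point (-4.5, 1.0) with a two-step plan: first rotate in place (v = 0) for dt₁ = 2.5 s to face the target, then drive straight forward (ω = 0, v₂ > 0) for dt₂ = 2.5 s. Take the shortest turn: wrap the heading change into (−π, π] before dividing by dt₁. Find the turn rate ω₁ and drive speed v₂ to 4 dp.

heading to target = atan2(1−-3, -4.5−1) = 2.5128
Δθ = wrap(2.5128 − -0.7854) = -2.9850; ω₁ = Δθ/dt₁ = -1.1940
distance = √((-4.5−1)² + (1−-3)²) = 6.8007; v₂ = distance/dt₂ = 2.7203

ω₁ = -1.1940, v₂ = 2.7203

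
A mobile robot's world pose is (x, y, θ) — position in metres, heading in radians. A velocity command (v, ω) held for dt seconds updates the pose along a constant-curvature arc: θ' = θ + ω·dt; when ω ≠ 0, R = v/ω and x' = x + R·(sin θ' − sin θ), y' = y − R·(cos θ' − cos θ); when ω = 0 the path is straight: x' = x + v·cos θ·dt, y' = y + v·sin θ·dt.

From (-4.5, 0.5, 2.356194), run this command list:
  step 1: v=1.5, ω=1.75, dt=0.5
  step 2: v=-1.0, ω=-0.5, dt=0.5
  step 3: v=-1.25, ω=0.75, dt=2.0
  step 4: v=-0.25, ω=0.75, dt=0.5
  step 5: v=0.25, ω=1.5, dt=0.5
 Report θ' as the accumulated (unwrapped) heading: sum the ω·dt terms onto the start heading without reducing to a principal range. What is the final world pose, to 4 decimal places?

(-2.7299, 2.0115, 5.6062)

step 1: θ'=3.2312 (R=0.8571) → pose (-5.1828, 0.7476, 3.2312)
step 2: θ'=2.9812 (R=2.0000) → pose (-4.6844, 0.7300, 2.9812)
step 3: θ'=4.4812 (R=-1.6667) → pose (-2.7959, 1.9933, 4.4812)
step 4: θ'=4.8562 (R=-0.3333) → pose (-2.7905, 2.1175, 4.8562)
step 5: θ'=5.6062 (R=0.1667) → pose (-2.7299, 2.0115, 5.6062)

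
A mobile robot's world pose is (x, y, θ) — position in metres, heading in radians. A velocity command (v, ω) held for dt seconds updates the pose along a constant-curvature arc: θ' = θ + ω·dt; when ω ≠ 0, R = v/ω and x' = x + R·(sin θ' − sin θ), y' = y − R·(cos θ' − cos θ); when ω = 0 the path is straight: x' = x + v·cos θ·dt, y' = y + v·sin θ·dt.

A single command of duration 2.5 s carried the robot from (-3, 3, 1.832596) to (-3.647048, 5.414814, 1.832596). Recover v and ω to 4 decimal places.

v = 1.0000, ω = 0.0000

Δθ = 1.832596 − 1.832596 = 0.000000
ω = Δθ/dt = 0.000000/2.5 = 0.0000
ω = 0 → v = (Δx·cos θ + Δy·sin θ)/dt = 1.0000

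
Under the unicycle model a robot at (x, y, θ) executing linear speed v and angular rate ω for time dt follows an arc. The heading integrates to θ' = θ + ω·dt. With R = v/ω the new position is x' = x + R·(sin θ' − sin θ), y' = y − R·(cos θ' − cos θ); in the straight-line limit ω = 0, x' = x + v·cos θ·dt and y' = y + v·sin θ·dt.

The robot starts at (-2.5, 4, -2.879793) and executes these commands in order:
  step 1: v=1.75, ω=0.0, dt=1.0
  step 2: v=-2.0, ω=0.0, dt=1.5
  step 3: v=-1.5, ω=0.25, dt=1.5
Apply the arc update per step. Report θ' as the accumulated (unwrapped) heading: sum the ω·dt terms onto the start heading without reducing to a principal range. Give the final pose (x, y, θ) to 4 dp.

(0.7222, 5.2951, -2.5048)

step 1: θ'=-2.8798 (straight) → pose (-4.1904, 3.5471, -2.8798)
step 2: θ'=-2.8798 (straight) → pose (-1.2926, 4.3235, -2.8798)
step 3: θ'=-2.5048 (R=-6.0000) → pose (0.7222, 5.2951, -2.5048)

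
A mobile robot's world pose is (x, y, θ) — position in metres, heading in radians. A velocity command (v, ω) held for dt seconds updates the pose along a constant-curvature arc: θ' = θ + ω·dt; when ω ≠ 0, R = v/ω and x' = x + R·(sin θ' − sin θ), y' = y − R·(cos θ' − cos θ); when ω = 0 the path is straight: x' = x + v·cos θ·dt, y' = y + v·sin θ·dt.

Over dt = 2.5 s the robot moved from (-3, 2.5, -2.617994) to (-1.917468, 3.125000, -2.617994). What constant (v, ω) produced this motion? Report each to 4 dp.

Δθ = -2.617994 − -2.617994 = 0.000000
ω = Δθ/dt = 0.000000/2.5 = 0.0000
ω = 0 → v = (Δx·cos θ + Δy·sin θ)/dt = -0.5000

v = -0.5000, ω = 0.0000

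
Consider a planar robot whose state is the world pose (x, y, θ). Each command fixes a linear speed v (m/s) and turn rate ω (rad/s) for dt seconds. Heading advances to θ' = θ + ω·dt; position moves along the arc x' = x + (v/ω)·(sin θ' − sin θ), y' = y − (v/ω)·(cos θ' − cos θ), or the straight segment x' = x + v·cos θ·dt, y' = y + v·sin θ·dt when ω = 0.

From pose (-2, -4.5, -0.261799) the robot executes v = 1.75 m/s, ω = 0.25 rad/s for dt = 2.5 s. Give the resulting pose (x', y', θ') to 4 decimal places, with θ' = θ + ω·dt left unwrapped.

(2.2986, -4.2819, 0.3632)

θ' = -0.2618 + 0.25·2.5 = 0.3632
R = v/ω = 1.75/0.25 = 7.0000
x' = -2 + 7.0000·(sin 0.3632 − sin -0.2618) = 2.2986
y' = -4.5 − 7.0000·(cos 0.3632 − cos -0.2618) = -4.2819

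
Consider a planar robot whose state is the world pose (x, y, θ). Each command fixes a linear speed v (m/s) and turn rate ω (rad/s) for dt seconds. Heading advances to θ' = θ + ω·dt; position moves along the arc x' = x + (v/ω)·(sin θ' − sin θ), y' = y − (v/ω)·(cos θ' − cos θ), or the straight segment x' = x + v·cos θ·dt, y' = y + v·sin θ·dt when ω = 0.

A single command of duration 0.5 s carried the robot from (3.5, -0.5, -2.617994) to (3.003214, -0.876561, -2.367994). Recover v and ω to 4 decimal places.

v = 1.2500, ω = 0.5000

Δθ = -2.367994 − -2.617994 = 0.250000
ω = Δθ/dt = 0.250000/0.5 = 0.5000
R = Δx/(sin θ' − sin θ) = 2.5000
v = R·ω = 2.5000·0.5000 = 1.2500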